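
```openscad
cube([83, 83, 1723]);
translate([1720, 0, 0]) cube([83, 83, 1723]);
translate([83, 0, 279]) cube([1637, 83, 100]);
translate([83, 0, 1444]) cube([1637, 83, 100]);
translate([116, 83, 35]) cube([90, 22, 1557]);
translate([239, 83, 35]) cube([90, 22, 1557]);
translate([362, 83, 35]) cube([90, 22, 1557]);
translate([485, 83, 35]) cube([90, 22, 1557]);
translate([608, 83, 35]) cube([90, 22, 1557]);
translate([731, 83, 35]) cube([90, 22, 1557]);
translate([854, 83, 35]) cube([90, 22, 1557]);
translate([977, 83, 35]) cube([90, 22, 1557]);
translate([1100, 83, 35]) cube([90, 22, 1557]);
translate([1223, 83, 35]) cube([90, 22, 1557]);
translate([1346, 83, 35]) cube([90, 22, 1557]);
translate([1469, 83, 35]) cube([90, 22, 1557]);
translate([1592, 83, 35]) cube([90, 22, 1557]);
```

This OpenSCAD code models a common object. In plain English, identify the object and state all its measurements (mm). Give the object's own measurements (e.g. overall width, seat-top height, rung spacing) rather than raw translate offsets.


A fence section. Two 83×83 mm posts, 1723 mm tall, stand on the floor with a clear span of 1637 mm between their inner faces. Two horizontal rails of 83×100 mm section span the gap between the posts with their undersides at z = 279 mm and z = 1444 mm, flush with the posts' −y face. 13 pickets, each 90 mm wide, 22 mm thick and 1557 mm tall, are fixed to the +y face of the rails with their bottoms at z = 35 mm, spaced across the span with a 33 mm gap after the −x post and between neighbouring pickets, with 38 mm left before the +x post.


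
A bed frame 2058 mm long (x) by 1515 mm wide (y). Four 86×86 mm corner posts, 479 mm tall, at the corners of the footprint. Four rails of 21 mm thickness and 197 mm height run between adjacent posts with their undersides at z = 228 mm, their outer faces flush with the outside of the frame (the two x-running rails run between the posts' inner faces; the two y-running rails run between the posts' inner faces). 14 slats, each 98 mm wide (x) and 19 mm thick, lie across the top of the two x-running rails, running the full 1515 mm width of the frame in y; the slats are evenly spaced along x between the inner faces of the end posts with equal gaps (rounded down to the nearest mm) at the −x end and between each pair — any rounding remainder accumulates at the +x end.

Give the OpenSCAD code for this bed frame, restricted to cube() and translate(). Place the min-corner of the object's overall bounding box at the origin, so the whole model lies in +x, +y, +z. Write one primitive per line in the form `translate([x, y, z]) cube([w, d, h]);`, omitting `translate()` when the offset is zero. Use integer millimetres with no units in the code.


// slat z = rail_z + rail_h = 228 + 197 = 425
// slat gap = ⌊(1886 − 14·98) / 15⌋ = 34
cube([86, 86, 479]);
translate([0, 1429, 0]) cube([86, 86, 479]);
translate([1972, 0, 0]) cube([86, 86, 479]);
translate([1972, 1429, 0]) cube([86, 86, 479]);
translate([86, 0, 228]) cube([1886, 21, 197]);
translate([86, 1494, 228]) cube([1886, 21, 197]);
translate([0, 86, 228]) cube([21, 1343, 197]);
translate([2037, 86, 228]) cube([21, 1343, 197]);
translate([120, 0, 425]) cube([98, 1515, 19]);
translate([252, 0, 425]) cube([98, 1515, 19]);
translate([384, 0, 425]) cube([98, 1515, 19]);
translate([516, 0, 425]) cube([98, 1515, 19]);
translate([648, 0, 425]) cube([98, 1515, 19]);
translate([780, 0, 425]) cube([98, 1515, 19]);
translate([912, 0, 425]) cube([98, 1515, 19]);
translate([1044, 0, 425]) cube([98, 1515, 19]);
translate([1176, 0, 425]) cube([98, 1515, 19]);
translate([1308, 0, 425]) cube([98, 1515, 19]);
translate([1440, 0, 425]) cube([98, 1515, 19]);
translate([1572, 0, 425]) cube([98, 1515, 19]);
translate([1704, 0, 425]) cube([98, 1515, 19]);
translate([1836, 0, 425]) cube([98, 1515, 19]);


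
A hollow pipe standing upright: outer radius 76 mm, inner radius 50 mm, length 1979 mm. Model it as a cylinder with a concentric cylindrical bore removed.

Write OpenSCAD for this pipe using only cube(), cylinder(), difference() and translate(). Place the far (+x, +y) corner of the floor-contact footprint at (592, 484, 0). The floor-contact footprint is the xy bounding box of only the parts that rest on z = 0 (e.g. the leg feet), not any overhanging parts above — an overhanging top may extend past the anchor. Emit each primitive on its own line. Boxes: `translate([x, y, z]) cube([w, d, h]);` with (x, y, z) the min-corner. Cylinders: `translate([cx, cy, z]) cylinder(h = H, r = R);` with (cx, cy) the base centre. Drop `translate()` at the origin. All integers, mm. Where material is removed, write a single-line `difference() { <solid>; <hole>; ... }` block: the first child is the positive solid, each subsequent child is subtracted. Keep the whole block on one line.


difference() { translate([516, 408, 0]) cylinder(h = 1979, r = 76); translate([516, 408, 0]) cylinder(h = 1979, r = 50); }


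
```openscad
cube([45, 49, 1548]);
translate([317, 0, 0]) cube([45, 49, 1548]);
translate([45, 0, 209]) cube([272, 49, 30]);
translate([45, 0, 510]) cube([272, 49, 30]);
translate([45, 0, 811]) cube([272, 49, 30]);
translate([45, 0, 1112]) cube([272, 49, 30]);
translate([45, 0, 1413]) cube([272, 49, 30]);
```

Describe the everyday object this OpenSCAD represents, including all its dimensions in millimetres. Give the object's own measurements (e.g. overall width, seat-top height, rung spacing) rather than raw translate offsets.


A straight ladder. Two 45×49 mm vertical rails, 1548 mm tall, stand 362 mm apart (outside-to-outside) with their front faces coplanar on the −y side. 5 rungs, each 49 mm deep and 30 mm tall, span between the inner faces of the rails, front faces flush with the rails. The lowest rung's underside is at z = 209 mm and rungs are spaced 301 mm apart (underside to underside).


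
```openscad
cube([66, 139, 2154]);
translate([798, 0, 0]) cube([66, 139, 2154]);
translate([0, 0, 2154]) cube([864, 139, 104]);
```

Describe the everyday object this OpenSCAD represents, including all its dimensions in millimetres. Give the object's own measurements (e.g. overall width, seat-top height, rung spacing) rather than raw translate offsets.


A door frame. The clear opening is 732 mm wide and 2154 mm high. Two 66 mm wide jambs, 139 mm deep, stand either side of the opening from the floor to the top of the opening. A 104 mm thick head sits across the top of both jambs, spanning the full outside width of the frame.


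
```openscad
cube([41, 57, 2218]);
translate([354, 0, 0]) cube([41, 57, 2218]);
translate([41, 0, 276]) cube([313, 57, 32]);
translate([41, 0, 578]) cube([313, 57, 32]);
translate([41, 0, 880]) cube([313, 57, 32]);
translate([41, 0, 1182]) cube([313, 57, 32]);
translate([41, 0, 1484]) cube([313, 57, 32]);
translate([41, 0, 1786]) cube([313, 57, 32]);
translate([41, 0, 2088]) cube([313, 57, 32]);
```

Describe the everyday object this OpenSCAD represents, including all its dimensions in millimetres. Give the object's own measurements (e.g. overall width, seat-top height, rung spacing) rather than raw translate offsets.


A straight ladder. Two 41×57 mm vertical rails, 2218 mm tall, stand 395 mm apart (outside-to-outside) with their front faces coplanar on the −y side. 7 rungs, each 57 mm deep and 32 mm tall, span between the inner faces of the rails, front faces flush with the rails. The lowest rung's underside is at z = 276 mm and rungs are spaced 302 mm apart (underside to underside).


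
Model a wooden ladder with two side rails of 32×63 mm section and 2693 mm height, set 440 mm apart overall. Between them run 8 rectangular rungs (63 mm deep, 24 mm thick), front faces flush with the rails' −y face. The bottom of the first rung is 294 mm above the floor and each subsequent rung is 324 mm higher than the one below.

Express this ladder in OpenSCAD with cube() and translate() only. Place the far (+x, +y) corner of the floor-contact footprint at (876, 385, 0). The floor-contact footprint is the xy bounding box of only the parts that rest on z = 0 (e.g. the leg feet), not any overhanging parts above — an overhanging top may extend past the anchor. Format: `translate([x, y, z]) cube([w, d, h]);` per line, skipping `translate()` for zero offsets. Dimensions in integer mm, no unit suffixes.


// rung span = 440 - 2*32 = 376
// rung[k] z = 294 + k*324
translate([436, 322, 0]) cube([32, 63, 2693]);
translate([844, 322, 0]) cube([32, 63, 2693]);
translate([468, 322, 294]) cube([376, 63, 24]);
translate([468, 322, 618]) cube([376, 63, 24]);
translate([468, 322, 942]) cube([376, 63, 24]);
translate([468, 322, 1266]) cube([376, 63, 24]);
translate([468, 322, 1590]) cube([376, 63, 24]);
translate([468, 322, 1914]) cube([376, 63, 24]);
translate([468, 322, 2238]) cube([376, 63, 24]);
translate([468, 322, 2562]) cube([376, 63, 24]);


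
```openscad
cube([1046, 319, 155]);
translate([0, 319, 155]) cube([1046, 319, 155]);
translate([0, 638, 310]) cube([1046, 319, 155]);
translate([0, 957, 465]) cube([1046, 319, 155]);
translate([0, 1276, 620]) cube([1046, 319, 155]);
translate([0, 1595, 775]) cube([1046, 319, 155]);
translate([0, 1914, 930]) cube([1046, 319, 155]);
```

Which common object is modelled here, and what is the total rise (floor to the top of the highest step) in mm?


A staircase. The total rise is 1085 mm.

7 identical blocks, each offset up and back from the previous — a staircase. Each step is 155 mm tall and there are 7 of them, so the total rise is 7 × 155 = 1085 mm.


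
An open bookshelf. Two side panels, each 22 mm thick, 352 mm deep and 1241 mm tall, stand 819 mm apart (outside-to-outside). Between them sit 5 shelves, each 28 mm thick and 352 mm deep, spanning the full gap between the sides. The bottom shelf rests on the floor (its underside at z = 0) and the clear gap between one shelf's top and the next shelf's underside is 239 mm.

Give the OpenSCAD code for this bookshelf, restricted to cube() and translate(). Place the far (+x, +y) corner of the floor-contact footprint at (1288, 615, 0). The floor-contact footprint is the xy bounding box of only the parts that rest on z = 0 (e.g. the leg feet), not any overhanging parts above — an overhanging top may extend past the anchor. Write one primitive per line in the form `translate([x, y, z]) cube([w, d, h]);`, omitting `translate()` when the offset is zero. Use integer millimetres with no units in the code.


translate([469, 263, 0]) cube([22, 352, 1241]);
translate([1266, 263, 0]) cube([22, 352, 1241]);
translate([491, 263, 0]) cube([775, 352, 28]);
translate([491, 263, 267]) cube([775, 352, 28]);
translate([491, 263, 534]) cube([775, 352, 28]);
translate([491, 263, 801]) cube([775, 352, 28]);
translate([491, 263, 1068]) cube([775, 352, 28]);


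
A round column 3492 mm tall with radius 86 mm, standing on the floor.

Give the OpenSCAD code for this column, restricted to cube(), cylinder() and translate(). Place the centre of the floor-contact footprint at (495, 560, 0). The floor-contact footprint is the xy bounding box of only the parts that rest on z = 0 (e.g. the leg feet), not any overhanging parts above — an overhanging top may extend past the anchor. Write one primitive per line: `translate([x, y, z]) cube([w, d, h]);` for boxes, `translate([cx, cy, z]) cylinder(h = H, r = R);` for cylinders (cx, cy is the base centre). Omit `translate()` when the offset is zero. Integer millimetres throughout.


translate([495, 560, 0]) cylinder(h = 3492, r = 86);


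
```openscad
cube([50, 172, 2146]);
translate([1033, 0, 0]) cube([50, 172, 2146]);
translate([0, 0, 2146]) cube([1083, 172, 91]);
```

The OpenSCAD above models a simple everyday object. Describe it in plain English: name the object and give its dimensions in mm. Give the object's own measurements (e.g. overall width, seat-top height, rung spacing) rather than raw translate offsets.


A door frame. The clear opening is 983 mm wide and 2146 mm high. Two 50 mm wide jambs, 172 mm deep, stand either side of the opening from the floor to the top of the opening. A 91 mm thick head sits across the top of both jambs, spanning the full outside width of the frame.


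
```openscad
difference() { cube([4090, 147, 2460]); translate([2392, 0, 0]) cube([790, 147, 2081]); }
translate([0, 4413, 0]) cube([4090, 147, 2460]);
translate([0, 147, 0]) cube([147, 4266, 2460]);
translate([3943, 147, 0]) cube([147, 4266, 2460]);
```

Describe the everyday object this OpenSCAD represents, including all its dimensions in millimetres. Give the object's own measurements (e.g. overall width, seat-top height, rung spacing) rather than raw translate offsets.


A single room: four walls, each 2460 mm tall and 147 mm thick, enclosing an outside footprint 4090×4560 mm (x × y), no floor or roof. The front and back walls (−y and +y sides) run the full x-width; the side walls fit between their inner faces. A door opening 790 mm wide and 2081 mm tall is cut through the front wall from the floor up, its −x edge 2392 mm from the wall's −x end.


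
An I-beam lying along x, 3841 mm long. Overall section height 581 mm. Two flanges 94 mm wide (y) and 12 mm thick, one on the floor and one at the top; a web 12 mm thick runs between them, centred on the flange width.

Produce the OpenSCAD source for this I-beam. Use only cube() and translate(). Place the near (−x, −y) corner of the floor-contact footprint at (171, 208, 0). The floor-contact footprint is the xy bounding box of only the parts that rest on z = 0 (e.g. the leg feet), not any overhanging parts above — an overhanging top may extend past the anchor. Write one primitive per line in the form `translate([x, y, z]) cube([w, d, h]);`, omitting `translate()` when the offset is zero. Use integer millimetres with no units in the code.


translate([171, 208, 0]) cube([3841, 94, 12]);
translate([171, 249, 12]) cube([3841, 12, 557]);
translate([171, 208, 569]) cube([3841, 94, 12]);


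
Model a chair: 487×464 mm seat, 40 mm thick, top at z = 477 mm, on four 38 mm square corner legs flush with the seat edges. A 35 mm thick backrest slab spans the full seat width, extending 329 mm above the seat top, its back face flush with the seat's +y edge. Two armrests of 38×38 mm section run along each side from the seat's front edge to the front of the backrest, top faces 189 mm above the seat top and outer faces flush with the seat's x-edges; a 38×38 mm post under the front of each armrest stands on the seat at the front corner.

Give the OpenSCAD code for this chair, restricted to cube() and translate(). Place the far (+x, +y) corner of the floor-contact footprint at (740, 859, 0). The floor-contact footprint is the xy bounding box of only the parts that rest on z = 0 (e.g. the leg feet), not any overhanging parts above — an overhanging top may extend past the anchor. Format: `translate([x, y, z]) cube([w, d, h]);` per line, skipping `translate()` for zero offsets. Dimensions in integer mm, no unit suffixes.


translate([253, 395, 437]) cube([487, 464, 40]);
translate([253, 395, 0]) cube([38, 38, 437]);
translate([702, 395, 0]) cube([38, 38, 437]);
translate([253, 821, 0]) cube([38, 38, 437]);
translate([702, 821, 0]) cube([38, 38, 437]);
translate([253, 824, 477]) cube([487, 35, 329]);
translate([253, 395, 628]) cube([38, 429, 38]);
translate([702, 395, 628]) cube([38, 429, 38]);
translate([253, 395, 477]) cube([38, 38, 151]);
translate([702, 395, 477]) cube([38, 38, 151]);


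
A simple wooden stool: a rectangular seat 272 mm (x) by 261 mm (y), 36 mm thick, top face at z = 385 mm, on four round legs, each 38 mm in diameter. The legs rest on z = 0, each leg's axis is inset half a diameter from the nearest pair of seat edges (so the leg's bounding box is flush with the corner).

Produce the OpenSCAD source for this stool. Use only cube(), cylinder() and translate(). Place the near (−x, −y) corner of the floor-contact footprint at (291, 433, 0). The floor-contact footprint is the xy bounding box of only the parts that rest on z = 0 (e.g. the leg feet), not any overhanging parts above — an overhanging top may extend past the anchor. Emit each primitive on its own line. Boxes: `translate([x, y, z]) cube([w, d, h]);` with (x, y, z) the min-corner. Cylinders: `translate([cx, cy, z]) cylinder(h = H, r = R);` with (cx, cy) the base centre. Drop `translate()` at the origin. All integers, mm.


translate([291, 433, 349]) cube([272, 261, 36]);
translate([310, 452, 0]) cylinder(h = 349, r = 19);
translate([544, 452, 0]) cylinder(h = 349, r = 19);
translate([310, 675, 0]) cylinder(h = 349, r = 19);
translate([544, 675, 0]) cylinder(h = 349, r = 19);


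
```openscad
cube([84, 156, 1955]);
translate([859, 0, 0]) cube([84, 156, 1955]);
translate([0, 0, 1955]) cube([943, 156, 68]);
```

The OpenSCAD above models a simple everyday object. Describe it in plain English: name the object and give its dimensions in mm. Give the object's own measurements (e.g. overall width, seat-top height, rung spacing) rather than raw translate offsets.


A door frame. The clear opening is 775 mm wide and 1955 mm high. Two 84 mm wide jambs, 156 mm deep, stand either side of the opening from the floor to the top of the opening. A 68 mm thick head sits across the top of both jambs, spanning the full outside width of the frame.


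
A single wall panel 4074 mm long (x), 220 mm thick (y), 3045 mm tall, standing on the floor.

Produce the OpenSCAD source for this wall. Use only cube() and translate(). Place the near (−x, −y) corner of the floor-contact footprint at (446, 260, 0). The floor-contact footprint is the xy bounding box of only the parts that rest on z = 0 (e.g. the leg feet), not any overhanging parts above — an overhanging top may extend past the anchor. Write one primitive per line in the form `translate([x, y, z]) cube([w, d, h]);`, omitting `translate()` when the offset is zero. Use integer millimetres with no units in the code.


translate([446, 260, 0]) cube([4074, 220, 3045]);


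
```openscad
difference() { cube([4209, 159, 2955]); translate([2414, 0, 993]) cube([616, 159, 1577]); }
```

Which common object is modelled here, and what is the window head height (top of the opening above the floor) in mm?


A wall with a window opening. The window head height is 2570 mm.

A wall with a rectangular opening subtracted — a window. Sill at z = 993, opening 1577 mm tall, so the head is at 993 + 1577 = 2570 mm.


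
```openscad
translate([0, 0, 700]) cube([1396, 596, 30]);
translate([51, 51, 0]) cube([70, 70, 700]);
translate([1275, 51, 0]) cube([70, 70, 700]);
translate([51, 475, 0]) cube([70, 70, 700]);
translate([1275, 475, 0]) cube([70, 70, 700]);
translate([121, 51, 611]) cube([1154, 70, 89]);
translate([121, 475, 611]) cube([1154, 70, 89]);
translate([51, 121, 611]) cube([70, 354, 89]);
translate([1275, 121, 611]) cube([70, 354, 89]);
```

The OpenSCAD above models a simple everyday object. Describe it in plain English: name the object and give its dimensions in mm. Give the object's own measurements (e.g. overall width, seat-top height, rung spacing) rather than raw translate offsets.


A table: top 1396 mm (x) × 596 mm (y), 30 mm thick, upper face at z = 730 mm, on four 70×70 mm square legs, each inset 51 mm from the nearest pair of top edges from z = 0 to the bottom of the top. Four apron rails, 70 mm thick and 89 mm tall, run between adjacent legs with their top edges flush with the underside of the top and their outer faces flush with the legs' outer faces.


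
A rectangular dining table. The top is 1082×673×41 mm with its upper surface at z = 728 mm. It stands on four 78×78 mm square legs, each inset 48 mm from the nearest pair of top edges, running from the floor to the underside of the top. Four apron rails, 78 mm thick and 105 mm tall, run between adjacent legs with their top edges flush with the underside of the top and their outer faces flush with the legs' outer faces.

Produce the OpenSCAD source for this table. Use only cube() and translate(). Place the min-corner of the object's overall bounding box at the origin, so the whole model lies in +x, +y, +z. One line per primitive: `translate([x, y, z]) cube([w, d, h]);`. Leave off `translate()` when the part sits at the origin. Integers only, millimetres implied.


translate([0, 0, 687]) cube([1082, 673, 41]);
translate([48, 48, 0]) cube([78, 78, 687]);
translate([956, 48, 0]) cube([78, 78, 687]);
translate([48, 547, 0]) cube([78, 78, 687]);
translate([956, 547, 0]) cube([78, 78, 687]);
translate([126, 48, 582]) cube([830, 78, 105]);
translate([126, 547, 582]) cube([830, 78, 105]);
translate([48, 126, 582]) cube([78, 421, 105]);
translate([956, 126, 582]) cube([78, 421, 105]);


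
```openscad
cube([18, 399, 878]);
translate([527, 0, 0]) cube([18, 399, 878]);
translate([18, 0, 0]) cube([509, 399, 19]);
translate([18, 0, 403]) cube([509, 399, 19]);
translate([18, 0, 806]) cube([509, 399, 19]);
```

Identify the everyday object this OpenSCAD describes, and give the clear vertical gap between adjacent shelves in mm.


A bookshelf. The clear shelf gap is 384 mm.

Two tall side panels with 3 horizontal boards between them — a bookshelf. The first two shelf undersides are at z = 0 and z = 403; with shelf thickness 19, the clear gap is 403 − 0 − 19 = 384 mm.


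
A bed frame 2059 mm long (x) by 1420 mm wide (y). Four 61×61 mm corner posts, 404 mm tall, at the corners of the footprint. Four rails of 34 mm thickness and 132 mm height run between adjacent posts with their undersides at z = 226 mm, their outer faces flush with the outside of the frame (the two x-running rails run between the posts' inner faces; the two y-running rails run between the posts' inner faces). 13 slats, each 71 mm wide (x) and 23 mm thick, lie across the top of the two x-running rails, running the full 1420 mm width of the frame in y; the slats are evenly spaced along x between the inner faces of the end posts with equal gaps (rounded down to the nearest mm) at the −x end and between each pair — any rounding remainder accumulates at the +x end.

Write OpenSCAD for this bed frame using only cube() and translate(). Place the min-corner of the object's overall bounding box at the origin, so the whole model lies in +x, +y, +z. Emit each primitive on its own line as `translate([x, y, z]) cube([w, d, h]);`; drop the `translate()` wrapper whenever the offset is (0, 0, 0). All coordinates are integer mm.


cube([61, 61, 404]);
translate([0, 1359, 0]) cube([61, 61, 404]);
translate([1998, 0, 0]) cube([61, 61, 404]);
translate([1998, 1359, 0]) cube([61, 61, 404]);
translate([61, 0, 226]) cube([1937, 34, 132]);
translate([61, 1386, 226]) cube([1937, 34, 132]);
translate([0, 61, 226]) cube([34, 1298, 132]);
translate([2025, 61, 226]) cube([34, 1298, 132]);
translate([133, 0, 358]) cube([71, 1420, 23]);
translate([276, 0, 358]) cube([71, 1420, 23]);
translate([419, 0, 358]) cube([71, 1420, 23]);
translate([562, 0, 358]) cube([71, 1420, 23]);
translate([705, 0, 358]) cube([71, 1420, 23]);
translate([848, 0, 358]) cube([71, 1420, 23]);
translate([991, 0, 358]) cube([71, 1420, 23]);
translate([1134, 0, 358]) cube([71, 1420, 23]);
translate([1277, 0, 358]) cube([71, 1420, 23]);
translate([1420, 0, 358]) cube([71, 1420, 23]);
translate([1563, 0, 358]) cube([71, 1420, 23]);
translate([1706, 0, 358]) cube([71, 1420, 23]);
translate([1849, 0, 358]) cube([71, 1420, 23]);


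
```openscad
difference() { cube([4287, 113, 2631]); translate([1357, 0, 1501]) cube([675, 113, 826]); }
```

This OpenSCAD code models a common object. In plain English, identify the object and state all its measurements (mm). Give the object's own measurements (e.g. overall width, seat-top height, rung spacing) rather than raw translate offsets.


A wall 4287 mm long (x), 113 mm thick (y), 2631 mm tall, with a rectangular window opening cut through it. The opening is 675 mm wide and 826 mm tall; its sill is at z = 1501 mm and its near (−x) edge is 1357 mm from the wall's −x end. The opening passes through the full wall thickness.


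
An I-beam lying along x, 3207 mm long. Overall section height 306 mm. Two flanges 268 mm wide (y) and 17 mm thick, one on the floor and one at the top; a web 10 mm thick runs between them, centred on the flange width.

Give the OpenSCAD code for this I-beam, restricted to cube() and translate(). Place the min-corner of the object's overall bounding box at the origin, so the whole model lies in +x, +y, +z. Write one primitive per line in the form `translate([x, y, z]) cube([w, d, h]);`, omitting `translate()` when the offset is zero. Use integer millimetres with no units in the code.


cube([3207, 268, 17]);
translate([0, 129, 17]) cube([3207, 10, 272]);
translate([0, 0, 289]) cube([3207, 268, 17]);


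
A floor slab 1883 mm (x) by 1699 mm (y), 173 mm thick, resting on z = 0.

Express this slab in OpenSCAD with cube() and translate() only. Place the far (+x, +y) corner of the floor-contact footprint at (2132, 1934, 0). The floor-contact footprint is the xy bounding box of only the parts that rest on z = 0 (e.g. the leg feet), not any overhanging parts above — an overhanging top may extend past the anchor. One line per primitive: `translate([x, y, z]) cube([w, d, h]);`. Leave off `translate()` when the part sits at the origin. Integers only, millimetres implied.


translate([249, 235, 0]) cube([1883, 1699, 173]);


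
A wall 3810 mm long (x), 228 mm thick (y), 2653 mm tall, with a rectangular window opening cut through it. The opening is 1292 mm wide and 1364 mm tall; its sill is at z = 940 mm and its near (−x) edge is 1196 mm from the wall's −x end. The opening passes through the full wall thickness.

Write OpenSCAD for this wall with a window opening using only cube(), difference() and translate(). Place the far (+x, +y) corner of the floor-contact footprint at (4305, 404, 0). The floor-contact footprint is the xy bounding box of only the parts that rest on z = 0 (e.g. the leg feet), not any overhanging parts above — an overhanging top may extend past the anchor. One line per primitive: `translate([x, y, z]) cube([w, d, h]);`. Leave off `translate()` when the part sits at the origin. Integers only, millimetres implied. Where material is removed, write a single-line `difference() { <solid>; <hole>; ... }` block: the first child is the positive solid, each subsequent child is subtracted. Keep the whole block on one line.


difference() { translate([495, 176, 0]) cube([3810, 228, 2653]); translate([1691, 176, 940]) cube([1292, 228, 1364]); }


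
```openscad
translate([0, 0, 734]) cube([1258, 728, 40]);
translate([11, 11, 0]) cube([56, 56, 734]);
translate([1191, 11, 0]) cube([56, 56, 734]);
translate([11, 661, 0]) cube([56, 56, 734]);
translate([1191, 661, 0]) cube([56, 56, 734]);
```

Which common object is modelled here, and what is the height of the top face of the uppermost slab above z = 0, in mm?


A table. The table height is 774 mm.

A 1258×728×40 slab sits at z = 734 on four 56 mm square posts — a table. The top surface is at 734 + 40 = 774 mm.


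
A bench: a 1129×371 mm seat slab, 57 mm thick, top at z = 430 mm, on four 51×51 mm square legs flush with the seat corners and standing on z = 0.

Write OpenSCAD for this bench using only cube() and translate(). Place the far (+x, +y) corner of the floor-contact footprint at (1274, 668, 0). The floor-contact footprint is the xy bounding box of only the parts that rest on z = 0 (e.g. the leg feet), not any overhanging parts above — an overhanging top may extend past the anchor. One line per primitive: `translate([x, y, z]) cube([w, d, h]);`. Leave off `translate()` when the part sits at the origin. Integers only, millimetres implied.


// leg_h = 430 − 57 = 373
translate([145, 297, 373]) cube([1129, 371, 57]);
translate([145, 297, 0]) cube([51, 51, 373]);
translate([145, 617, 0]) cube([51, 51, 373]);
translate([1223, 297, 0]) cube([51, 51, 373]);
translate([1223, 617, 0]) cube([51, 51, 373]);


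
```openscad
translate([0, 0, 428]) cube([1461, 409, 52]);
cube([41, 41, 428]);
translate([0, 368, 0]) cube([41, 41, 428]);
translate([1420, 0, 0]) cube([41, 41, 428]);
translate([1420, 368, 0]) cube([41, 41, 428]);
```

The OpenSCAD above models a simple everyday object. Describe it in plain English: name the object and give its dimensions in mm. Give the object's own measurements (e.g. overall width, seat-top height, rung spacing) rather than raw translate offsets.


A long wooden bench with a 1461 mm (x) × 409 mm (y) seat, 52 mm thick, its top surface 480 mm above the floor. Four 41 mm square legs at the seat corners, flush with the edges, run from z = 0 to the seat underside.


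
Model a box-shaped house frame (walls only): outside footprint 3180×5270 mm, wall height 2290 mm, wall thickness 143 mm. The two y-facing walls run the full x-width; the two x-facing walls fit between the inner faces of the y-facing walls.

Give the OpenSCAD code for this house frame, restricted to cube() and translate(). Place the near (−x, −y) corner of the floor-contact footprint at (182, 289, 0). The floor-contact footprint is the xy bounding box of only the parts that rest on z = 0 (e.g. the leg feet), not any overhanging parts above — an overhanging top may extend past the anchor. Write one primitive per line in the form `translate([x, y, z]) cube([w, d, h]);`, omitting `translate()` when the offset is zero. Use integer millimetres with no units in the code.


translate([182, 289, 0]) cube([3180, 143, 2290]);
translate([182, 5416, 0]) cube([3180, 143, 2290]);
translate([182, 432, 0]) cube([143, 4984, 2290]);
translate([3219, 432, 0]) cube([143, 4984, 2290]);


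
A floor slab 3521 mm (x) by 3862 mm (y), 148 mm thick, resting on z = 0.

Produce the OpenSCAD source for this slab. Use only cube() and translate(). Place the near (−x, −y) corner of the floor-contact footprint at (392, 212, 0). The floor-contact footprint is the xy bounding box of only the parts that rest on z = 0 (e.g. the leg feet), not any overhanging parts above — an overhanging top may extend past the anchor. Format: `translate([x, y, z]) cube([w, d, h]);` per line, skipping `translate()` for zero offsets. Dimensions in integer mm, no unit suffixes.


translate([392, 212, 0]) cube([3521, 3862, 148]);


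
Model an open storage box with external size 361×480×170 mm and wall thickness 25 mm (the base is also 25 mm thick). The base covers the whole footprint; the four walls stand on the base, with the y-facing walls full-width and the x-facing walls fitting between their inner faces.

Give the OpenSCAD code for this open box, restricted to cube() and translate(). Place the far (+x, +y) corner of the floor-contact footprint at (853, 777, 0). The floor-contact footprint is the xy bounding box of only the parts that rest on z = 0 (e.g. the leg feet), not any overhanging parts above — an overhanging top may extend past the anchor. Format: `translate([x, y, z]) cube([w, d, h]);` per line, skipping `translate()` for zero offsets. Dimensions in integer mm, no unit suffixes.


translate([492, 297, 0]) cube([361, 480, 25]);
translate([492, 297, 25]) cube([361, 25, 145]);
translate([492, 752, 25]) cube([361, 25, 145]);
translate([492, 322, 25]) cube([25, 430, 145]);
translate([828, 322, 25]) cube([25, 430, 145]);


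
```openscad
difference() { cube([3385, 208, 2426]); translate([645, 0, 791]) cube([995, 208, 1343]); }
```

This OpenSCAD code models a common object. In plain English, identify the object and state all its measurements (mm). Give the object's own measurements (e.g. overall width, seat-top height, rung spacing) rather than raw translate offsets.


A wall 3385 mm long (x), 208 mm thick (y), 2426 mm tall, with a rectangular window opening cut through it. The opening is 995 mm wide and 1343 mm tall; its sill is at z = 791 mm and its near (−x) edge is 645 mm from the wall's −x end. The opening passes through the full wall thickness.


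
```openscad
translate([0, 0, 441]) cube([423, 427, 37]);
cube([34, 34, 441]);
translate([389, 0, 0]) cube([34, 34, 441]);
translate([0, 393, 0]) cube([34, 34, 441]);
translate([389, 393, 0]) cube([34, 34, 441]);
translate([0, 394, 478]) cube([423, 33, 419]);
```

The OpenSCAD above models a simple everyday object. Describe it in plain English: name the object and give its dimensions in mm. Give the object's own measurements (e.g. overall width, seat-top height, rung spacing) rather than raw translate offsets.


A chair. The seat is a 423×427×37 mm slab with its top at z = 478 mm, on four 34×34 mm corner legs (flush with the seat edges, standing on z = 0). A flat backrest 33 mm thick, 419 mm tall, spans the full seat width and rises from the seat top along its +y edge, rear face flush with the rear of the seat.


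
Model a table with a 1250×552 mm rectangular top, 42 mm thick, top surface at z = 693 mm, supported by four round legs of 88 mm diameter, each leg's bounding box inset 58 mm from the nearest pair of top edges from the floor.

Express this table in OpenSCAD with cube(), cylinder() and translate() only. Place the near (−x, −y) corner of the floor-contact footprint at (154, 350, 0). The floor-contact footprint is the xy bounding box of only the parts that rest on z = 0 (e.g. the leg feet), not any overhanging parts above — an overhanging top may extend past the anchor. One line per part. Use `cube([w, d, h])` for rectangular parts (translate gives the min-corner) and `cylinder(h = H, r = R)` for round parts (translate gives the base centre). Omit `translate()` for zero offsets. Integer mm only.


// leg_h = 693 - 42 = 651
translate([96, 292, 651]) cube([1250, 552, 42]);
translate([198, 394, 0]) cylinder(h = 651, r = 44);
translate([1244, 394, 0]) cylinder(h = 651, r = 44);
translate([198, 742, 0]) cylinder(h = 651, r = 44);
translate([1244, 742, 0]) cylinder(h = 651, r = 44);


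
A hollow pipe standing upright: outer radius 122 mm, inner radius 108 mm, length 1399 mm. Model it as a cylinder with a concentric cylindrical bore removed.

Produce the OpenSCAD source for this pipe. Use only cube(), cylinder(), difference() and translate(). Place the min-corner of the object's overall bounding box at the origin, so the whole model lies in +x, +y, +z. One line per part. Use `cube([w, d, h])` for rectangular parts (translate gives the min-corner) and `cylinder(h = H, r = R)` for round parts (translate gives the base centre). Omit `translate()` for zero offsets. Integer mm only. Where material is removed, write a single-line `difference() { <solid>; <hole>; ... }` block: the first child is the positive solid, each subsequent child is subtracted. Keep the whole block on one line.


difference() { translate([122, 122, 0]) cylinder(h = 1399, r = 122); translate([122, 122, 0]) cylinder(h = 1399, r = 108); }


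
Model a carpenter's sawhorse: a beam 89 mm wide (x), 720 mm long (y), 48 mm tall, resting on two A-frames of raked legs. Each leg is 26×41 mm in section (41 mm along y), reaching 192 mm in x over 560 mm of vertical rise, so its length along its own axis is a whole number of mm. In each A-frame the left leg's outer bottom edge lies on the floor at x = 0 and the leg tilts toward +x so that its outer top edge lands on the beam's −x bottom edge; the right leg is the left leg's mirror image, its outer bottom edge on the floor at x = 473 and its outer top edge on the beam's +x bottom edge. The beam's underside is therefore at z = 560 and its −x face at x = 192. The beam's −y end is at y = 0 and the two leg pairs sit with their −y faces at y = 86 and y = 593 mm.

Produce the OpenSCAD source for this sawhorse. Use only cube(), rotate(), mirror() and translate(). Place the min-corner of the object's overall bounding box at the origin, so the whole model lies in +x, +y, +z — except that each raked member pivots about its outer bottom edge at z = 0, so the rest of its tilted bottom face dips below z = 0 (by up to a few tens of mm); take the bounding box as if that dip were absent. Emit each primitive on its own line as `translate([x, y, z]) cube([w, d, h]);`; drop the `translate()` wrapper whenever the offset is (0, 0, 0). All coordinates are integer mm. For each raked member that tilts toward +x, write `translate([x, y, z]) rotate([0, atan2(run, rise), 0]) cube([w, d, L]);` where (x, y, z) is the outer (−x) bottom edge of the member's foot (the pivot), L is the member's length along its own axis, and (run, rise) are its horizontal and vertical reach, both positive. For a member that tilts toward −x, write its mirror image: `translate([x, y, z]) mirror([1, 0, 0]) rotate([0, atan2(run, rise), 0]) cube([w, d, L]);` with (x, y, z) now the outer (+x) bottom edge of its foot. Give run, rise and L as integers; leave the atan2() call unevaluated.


// leg length = √(192² + 560²) = 592
// right-leg outer foot x = 2·192 + 89 = 473
// beam min-corner = (192, 0, 560)
translate([192, 0, 560]) cube([89, 720, 48]);
translate([0, 86, 0]) rotate([0, atan2(192, 560), 0]) cube([26, 41, 592]);
translate([473, 86, 0]) mirror([1, 0, 0]) rotate([0, atan2(192, 560), 0]) cube([26, 41, 592]);
translate([0, 593, 0]) rotate([0, atan2(192, 560), 0]) cube([26, 41, 592]);
translate([473, 593, 0]) mirror([1, 0, 0]) rotate([0, atan2(192, 560), 0]) cube([26, 41, 592]);


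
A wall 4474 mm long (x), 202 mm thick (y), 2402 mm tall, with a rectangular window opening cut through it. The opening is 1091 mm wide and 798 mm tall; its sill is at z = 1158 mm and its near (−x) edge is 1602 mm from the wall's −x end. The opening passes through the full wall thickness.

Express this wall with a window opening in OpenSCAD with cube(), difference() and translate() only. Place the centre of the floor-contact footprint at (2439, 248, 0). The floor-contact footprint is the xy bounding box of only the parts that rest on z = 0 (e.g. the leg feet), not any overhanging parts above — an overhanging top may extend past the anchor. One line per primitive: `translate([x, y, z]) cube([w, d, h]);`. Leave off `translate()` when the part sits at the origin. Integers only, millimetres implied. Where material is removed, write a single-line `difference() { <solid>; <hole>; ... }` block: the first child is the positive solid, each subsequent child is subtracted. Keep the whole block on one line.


difference() { translate([202, 147, 0]) cube([4474, 202, 2402]); translate([1804, 147, 1158]) cube([1091, 202, 798]); }


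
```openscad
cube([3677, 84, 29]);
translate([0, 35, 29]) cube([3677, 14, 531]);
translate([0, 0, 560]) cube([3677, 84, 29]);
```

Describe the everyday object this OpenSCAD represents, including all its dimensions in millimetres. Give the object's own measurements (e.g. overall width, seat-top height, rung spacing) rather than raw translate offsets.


An I-beam lying along x, 3677 mm long. Overall section height 589 mm. Two flanges 84 mm wide (y) and 29 mm thick, one on the floor and one at the top; a web 14 mm thick runs between them, centred on the flange width.


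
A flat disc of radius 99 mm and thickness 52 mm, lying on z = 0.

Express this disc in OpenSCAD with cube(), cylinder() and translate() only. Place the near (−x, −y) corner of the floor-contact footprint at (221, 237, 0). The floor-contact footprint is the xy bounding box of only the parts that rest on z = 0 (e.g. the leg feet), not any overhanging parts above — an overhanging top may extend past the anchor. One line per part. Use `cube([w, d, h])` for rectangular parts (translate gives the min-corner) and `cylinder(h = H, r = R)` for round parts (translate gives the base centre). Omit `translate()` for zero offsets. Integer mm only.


translate([320, 336, 0]) cylinder(h = 52, r = 99);


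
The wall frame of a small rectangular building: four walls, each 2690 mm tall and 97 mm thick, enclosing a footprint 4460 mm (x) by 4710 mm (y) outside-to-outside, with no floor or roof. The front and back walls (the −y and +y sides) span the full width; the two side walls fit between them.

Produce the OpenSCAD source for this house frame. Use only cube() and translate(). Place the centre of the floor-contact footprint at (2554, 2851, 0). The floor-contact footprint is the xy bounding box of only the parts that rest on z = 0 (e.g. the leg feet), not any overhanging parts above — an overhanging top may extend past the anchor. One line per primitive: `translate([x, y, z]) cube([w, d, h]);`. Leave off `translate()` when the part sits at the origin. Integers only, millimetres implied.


translate([324, 496, 0]) cube([4460, 97, 2690]);
translate([324, 5109, 0]) cube([4460, 97, 2690]);
translate([324, 593, 0]) cube([97, 4516, 2690]);
translate([4687, 593, 0]) cube([97, 4516, 2690]);
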